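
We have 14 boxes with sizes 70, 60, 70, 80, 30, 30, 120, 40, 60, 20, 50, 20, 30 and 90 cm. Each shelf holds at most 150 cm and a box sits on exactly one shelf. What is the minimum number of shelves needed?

6

Total = 120 + 90 + 80 + 70 + 70 + 60 + 60 + 50 + 40 + 30 + 30 + 30 + 20 + 20 = 770 cm.
Lower bound: ⌈770/150⌉ = 6 shelves.
A packing using 6 shelves:
  shelf 1: 120 + 30 = 150
  shelf 2: 90 + 60 = 150
  shelf 3: 80 + 70 = 150
  shelf 4: 70 + 60 + 20 = 150
  shelf 5: 50 + 40 + 30 + 30 = 150
  shelf 6: 20 = 20
This matches the lower bound, so 6 is optimal.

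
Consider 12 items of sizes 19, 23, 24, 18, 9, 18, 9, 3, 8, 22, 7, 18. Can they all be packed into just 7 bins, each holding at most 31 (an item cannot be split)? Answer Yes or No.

Yes

A valid assignment using 7 bins:
  bin 1: 24 + 7 = 31
  bin 2: 23 + 8 = 31
  bin 3: 22 + 9 = 31
  bin 4: 19 + 9 + 3 = 31
  bin 5: 18 = 18
  bin 6: 18 = 18
  bin 7: 18 = 18
Every load is within 31, so 7 bins suffice.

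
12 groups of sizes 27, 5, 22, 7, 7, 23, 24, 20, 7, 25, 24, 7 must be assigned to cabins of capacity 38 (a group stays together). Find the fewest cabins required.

Total = 27 + 25 + 24 + 24 + 23 + 22 + 20 + 7 + 7 + 7 + 7 + 5 = 198.
Lower bound: ⌈198/38⌉ = 6 cabins.
Also, 7 groups each exceed 19, and no two of those can share a cabin, so at least 7 cabins are needed.
A packing using 7 cabins:
  cabin 1: 27 + 7 = 34
  cabin 2: 25 + 7 + 5 = 37
  cabin 3: 24 + 7 + 7 = 38
  cabin 4: 24 = 24
  cabin 5: 23 = 23
  cabin 6: 22 = 22
  cabin 7: 20 = 20
This matches the lower bound, so 7 is optimal.

7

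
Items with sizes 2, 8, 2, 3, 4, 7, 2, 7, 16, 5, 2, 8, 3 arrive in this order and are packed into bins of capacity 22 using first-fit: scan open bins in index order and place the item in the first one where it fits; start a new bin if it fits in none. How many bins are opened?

  2 → bin 1 (new)  [load 2/22]
  8 → bin 1  [load 10/22]
  2 → bin 1  [load 12/22]
  3 → bin 1  [load 15/22]
  4 → bin 1  [load 19/22]
  7 → bin 2 (new)  [load 7/22]
  2 → bin 1  [load 21/22]
  7 → bin 2  [load 14/22]
  16 → bin 3 (new)  [load 16/22]
  5 → bin 2  [load 19/22]
  2 → bin 2  [load 21/22]
  8 → bin 4 (new)  [load 8/22]
  3 → bin 3  [load 19/22]
4 bins opened.

4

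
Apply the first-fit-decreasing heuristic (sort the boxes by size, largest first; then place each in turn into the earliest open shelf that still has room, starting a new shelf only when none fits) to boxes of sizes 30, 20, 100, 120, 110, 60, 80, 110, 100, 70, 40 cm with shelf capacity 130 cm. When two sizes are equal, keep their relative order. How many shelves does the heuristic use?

7

Sorted descending: 120, 110, 110, 100, 100, 80, 70, 60, 40, 30, 20.
  120 → shelf 1 (new)  [load 120/130]
  110 → shelf 2 (new)  [load 110/130]
  110 → shelf 3 (new)  [load 110/130]
  100 → shelf 4 (new)  [load 100/130]
  100 → shelf 5 (new)  [load 100/130]
  80 → shelf 6 (new)  [load 80/130]
  70 → shelf 7 (new)  [load 70/130]
  60 → shelf 7  [load 130/130]
  40 → shelf 6  [load 120/130]
  30 → shelf 4  [load 130/130]
  20 → shelf 2  [load 130/130]
7 shelves opened.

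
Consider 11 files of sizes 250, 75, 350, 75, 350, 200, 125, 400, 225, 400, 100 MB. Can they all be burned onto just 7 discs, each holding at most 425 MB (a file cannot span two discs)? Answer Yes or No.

A valid assignment using 7 discs:
  disc 1: 400 = 400
  disc 2: 400 = 400
  disc 3: 350 + 75 = 425
  disc 4: 350 + 75 = 425
  disc 5: 250 + 125 = 375
  disc 6: 225 + 200 = 425
  disc 7: 100 = 100
Every load is within 425 MB, so 7 discs suffice.

Yes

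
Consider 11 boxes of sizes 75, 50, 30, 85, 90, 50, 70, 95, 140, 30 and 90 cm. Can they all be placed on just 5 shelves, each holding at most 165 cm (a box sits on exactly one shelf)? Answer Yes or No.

Total = 805 cm; ⌈805/165⌉ = 5.
The bound of 5 does not rule out 5, but exhaustive search shows no assignment into 5 shelves of capacity 165 cm exists — the minimum is 6.

No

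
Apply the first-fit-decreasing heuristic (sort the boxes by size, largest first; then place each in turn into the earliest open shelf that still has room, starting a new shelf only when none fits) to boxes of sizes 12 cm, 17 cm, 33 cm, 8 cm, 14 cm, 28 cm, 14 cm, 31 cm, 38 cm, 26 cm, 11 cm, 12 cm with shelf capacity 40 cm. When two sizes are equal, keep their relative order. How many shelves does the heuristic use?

7

Sorted descending: 38, 33, 31, 28, 26, 17, 14, 14, 12, 12, 11, 8.
  38 → shelf 1 (new)  [load 38/40]
  33 → shelf 2 (new)  [load 33/40]
  31 → shelf 3 (new)  [load 31/40]
  28 → shelf 4 (new)  [load 28/40]
  26 → shelf 5 (new)  [load 26/40]
  17 → shelf 6 (new)  [load 17/40]
  14 → shelf 5  [load 40/40]
  14 → shelf 6  [load 31/40]
  12 → shelf 4  [load 40/40]
  12 → shelf 7 (new)  [load 12/40]
  11 → shelf 7  [load 23/40]
  8 → shelf 3  [load 39/40]
7 shelves opened.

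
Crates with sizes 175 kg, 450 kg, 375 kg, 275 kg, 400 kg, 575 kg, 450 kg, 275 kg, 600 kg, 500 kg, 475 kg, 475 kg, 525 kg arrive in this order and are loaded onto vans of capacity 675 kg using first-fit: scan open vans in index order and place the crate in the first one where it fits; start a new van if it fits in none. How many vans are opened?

10

  175 → van 1 (new)  [load 175/675]
  450 → van 1  [load 625/675]
  375 → van 2 (new)  [load 375/675]
  275 → van 2  [load 650/675]
  400 → van 3 (new)  [load 400/675]
  575 → van 4 (new)  [load 575/675]
  450 → van 5 (new)  [load 450/675]
  275 → van 3  [load 675/675]
  600 → van 6 (new)  [load 600/675]
  500 → van 7 (new)  [load 500/675]
  475 → van 8 (new)  [load 475/675]
  475 → van 9 (new)  [load 475/675]
  525 → van 10 (new)  [load 525/675]
10 vans opened.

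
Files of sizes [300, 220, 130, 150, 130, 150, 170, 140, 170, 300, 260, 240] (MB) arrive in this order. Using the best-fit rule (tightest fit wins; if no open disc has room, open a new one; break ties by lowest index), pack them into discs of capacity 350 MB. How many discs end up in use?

8

  300 → disc 1 (new)  [load 300/350]
  220 → disc 2 (new)  [load 220/350]
  130 → disc 2  [load 350/350]
  150 → disc 3 (new)  [load 150/350]
  130 → disc 3  [load 280/350]
  150 → disc 4 (new)  [load 150/350]
  170 → disc 4  [load 320/350]
  140 → disc 5 (new)  [load 140/350]
  170 → disc 5  [load 310/350]
  300 → disc 6 (new)  [load 300/350]
  260 → disc 7 (new)  [load 260/350]
  240 → disc 8 (new)  [load 240/350]
8 discs opened.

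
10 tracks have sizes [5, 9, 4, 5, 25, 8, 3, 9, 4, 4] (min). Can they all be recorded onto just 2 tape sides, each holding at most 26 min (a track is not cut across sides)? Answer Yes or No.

Total = 76 min; ⌈76/26⌉ = 3.
At least 3 tape sides are required, but only 2 are allowed.

No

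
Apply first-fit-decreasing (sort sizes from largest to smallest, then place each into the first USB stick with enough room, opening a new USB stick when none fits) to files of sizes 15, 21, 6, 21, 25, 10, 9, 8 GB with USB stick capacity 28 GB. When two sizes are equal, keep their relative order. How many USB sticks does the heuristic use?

Sorted descending: 25, 21, 21, 15, 10, 9, 8, 6.
  25 → USB stick 1 (new)  [load 25/28]
  21 → USB stick 2 (new)  [load 21/28]
  21 → USB stick 3 (new)  [load 21/28]
  15 → USB stick 4 (new)  [load 15/28]
  10 → USB stick 4  [load 25/28]
  9 → USB stick 5 (new)  [load 9/28]
  8 → USB stick 5  [load 17/28]
  6 → USB stick 2  [load 27/28]
5 USB sticks opened.

5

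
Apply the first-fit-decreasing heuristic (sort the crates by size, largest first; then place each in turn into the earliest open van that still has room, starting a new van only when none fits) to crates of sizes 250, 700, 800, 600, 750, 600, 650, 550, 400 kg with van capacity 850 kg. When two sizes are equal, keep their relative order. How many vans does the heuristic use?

8

Sorted descending: 800, 750, 700, 650, 600, 600, 550, 400, 250.
  800 → van 1 (new)  [load 800/850]
  750 → van 2 (new)  [load 750/850]
  700 → van 3 (new)  [load 700/850]
  650 → van 4 (new)  [load 650/850]
  600 → van 5 (new)  [load 600/850]
  600 → van 6 (new)  [load 600/850]
  550 → van 7 (new)  [load 550/850]
  400 → van 8 (new)  [load 400/850]
  250 → van 5  [load 850/850]
8 vans opened.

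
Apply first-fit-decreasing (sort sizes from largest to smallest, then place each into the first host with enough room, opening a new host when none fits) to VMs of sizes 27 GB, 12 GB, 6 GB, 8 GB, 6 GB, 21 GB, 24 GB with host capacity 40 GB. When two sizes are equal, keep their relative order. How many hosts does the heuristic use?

3

Sorted descending: 27, 24, 21, 12, 8, 6, 6.
  27 → host 1 (new)  [load 27/40]
  24 → host 2 (new)  [load 24/40]
  21 → host 3 (new)  [load 21/40]
  12 → host 1  [load 39/40]
  8 → host 2  [load 32/40]
  6 → host 2  [load 38/40]
  6 → host 3  [load 27/40]
3 hosts opened.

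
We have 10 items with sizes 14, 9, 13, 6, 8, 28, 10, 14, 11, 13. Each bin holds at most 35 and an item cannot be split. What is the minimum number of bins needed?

Total = 28 + 14 + 14 + 13 + 13 + 11 + 10 + 9 + 8 + 6 = 126.
Lower bound: ⌈126/35⌉ = 4 bins.
A packing using 4 bins:
  bin 1: 28 + 6 = 34
  bin 2: 14 + 14 = 28
  bin 3: 13 + 13 + 9 = 35
  bin 4: 11 + 10 + 8 = 29
This matches the lower bound, so 4 is optimal.

4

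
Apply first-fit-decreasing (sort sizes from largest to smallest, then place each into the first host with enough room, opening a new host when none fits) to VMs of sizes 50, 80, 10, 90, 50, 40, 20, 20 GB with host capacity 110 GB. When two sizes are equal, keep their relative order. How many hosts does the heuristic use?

Sorted descending: 90, 80, 50, 50, 40, 20, 20, 10.
  90 → host 1 (new)  [load 90/110]
  80 → host 2 (new)  [load 80/110]
  50 → host 3 (new)  [load 50/110]
  50 → host 3  [load 100/110]
  40 → host 4 (new)  [load 40/110]
  20 → host 1  [load 110/110]
  20 → host 2  [load 100/110]
  10 → host 2  [load 110/110]
4 hosts opened.

4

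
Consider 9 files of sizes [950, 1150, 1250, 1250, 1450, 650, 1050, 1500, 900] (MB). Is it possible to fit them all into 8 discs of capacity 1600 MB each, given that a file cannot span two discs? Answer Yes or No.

Yes

A valid assignment using 8 discs:
  disc 1: 1500 = 1500
  disc 2: 1450 = 1450
  disc 3: 1250 = 1250
  disc 4: 1250 = 1250
  disc 5: 1150 = 1150
  disc 6: 1050 = 1050
  disc 7: 950 + 650 = 1600
  disc 8: 900 = 900
Every load is within 1600 MB, so 8 discs suffice.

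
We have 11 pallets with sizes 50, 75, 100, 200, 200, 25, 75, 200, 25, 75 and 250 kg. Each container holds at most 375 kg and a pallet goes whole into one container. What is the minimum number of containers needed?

4

Total = 250 + 200 + 200 + 200 + 100 + 75 + 75 + 75 + 50 + 25 + 25 = 1275 kg.
Lower bound: ⌈1275/375⌉ = 4 containers.
A packing using 4 containers:
  container 1: 250 + 100 + 25 = 375
  container 2: 200 + 75 + 75 + 25 = 375
  container 3: 200 + 75 + 50 = 325
  container 4: 200 = 200
This matches the lower bound, so 4 is optimal.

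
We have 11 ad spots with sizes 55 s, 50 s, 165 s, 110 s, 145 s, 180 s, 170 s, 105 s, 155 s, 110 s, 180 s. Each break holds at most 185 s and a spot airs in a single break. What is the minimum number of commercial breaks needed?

9

Total = 180 + 180 + 170 + 165 + 155 + 145 + 110 + 110 + 105 + 55 + 50 = 1425 s.
Lower bound: ⌈1425/185⌉ = 8 commercial breaks.
Also, 9 ad spots each exceed 185/2 s, and no two of those can share a break, so at least 9 commercial breaks are needed.
A packing using 9 commercial breaks:
  break 1: 180 = 180
  break 2: 180 = 180
  break 3: 170 = 170
  break 4: 165 = 165
  break 5: 155 = 155
  break 6: 145 = 145
  break 7: 110 + 55 = 165
  break 8: 110 + 50 = 160
  break 9: 105 = 105
This matches the lower bound, so 9 is optimal.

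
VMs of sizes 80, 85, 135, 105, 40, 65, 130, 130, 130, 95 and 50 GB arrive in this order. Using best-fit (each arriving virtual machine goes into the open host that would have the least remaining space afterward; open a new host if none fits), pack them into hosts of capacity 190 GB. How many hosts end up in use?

  80 → host 1 (new)  [load 80/190]
  85 → host 1  [load 165/190]
  135 → host 2 (new)  [load 135/190]
  105 → host 3 (new)  [load 105/190]
  40 → host 2  [load 175/190]
  65 → host 3  [load 170/190]
  130 → host 4 (new)  [load 130/190]
  130 → host 5 (new)  [load 130/190]
  130 → host 6 (new)  [load 130/190]
  95 → host 7 (new)  [load 95/190]
  50 → host 4  [load 180/190]
7 hosts opened.

7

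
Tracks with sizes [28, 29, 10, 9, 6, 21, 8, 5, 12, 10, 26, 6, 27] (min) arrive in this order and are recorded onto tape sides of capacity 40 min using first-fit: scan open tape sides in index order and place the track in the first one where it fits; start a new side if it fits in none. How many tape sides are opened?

6

  28 → side 1 (new)  [load 28/40]
  29 → side 2 (new)  [load 29/40]
  10 → side 1  [load 38/40]
  9 → side 2  [load 38/40]
  6 → side 3 (new)  [load 6/40]
  21 → side 3  [load 27/40]
  8 → side 3  [load 35/40]
  5 → side 3  [load 40/40]
  12 → side 4 (new)  [load 12/40]
  10 → side 4  [load 22/40]
  26 → side 5 (new)  [load 26/40]
  6 → side 4  [load 28/40]
  27 → side 6 (new)  [load 27/40]
6 tape sides opened.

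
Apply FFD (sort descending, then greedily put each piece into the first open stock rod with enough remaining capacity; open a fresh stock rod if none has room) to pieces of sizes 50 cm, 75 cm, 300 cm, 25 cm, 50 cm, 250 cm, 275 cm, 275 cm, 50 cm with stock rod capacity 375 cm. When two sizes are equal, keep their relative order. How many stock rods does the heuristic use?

4

Sorted descending: 300, 275, 275, 250, 75, 50, 50, 50, 25.
  300 → stock rod 1 (new)  [load 300/375]
  275 → stock rod 2 (new)  [load 275/375]
  275 → stock rod 3 (new)  [load 275/375]
  250 → stock rod 4 (new)  [load 250/375]
  75 → stock rod 1  [load 375/375]
  50 → stock rod 2  [load 325/375]
  50 → stock rod 2  [load 375/375]
  50 → stock rod 3  [load 325/375]
  25 → stock rod 3  [load 350/375]
4 stock rods opened.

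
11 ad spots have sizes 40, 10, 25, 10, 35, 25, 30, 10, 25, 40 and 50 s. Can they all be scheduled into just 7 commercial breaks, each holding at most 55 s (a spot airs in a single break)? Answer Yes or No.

Yes

A valid assignment using 6 commercial breaks:
  break 1: 50 = 50
  break 2: 40 + 10 = 50
  break 3: 40 + 10 = 50
  break 4: 35 + 10 = 45
  break 5: 30 + 25 = 55
  break 6: 25 + 25 = 50
That uses only 6 ≤ 7, so 7 commercial breaks are enough.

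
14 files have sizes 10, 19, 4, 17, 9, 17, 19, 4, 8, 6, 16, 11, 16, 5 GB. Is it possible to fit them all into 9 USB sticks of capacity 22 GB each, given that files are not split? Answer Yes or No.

Yes

A valid assignment using 8 USB sticks:
  USB stick 1: 19 = 19
  USB stick 2: 19 = 19
  USB stick 3: 17 + 5 = 22
  USB stick 4: 17 + 4 = 21
  USB stick 5: 16 + 6 = 22
  USB stick 6: 16 + 4 = 20
  USB stick 7: 11 + 10 = 21
  USB stick 8: 9 + 8 = 17
That uses only 8 ≤ 9, so 9 USB sticks are enough.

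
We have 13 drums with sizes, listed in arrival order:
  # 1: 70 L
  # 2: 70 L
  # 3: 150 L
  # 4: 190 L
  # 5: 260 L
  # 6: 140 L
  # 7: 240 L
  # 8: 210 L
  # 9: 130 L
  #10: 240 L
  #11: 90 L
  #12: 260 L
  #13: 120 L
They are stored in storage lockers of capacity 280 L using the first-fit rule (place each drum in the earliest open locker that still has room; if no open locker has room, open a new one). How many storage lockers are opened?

  70 → locker 1 (new)  [load 70/280]
  70 → locker 1  [load 140/280]
  150 → locker 2 (new)  [load 150/280]
  190 → locker 3 (new)  [load 190/280]
  260 → locker 4 (new)  [load 260/280]
  140 → locker 1  [load 280/280]
  240 → locker 5 (new)  [load 240/280]
  210 → locker 6 (new)  [load 210/280]
  130 → locker 2  [load 280/280]
  240 → locker 7 (new)  [load 240/280]
  90 → locker 3  [load 280/280]
  260 → locker 8 (new)  [load 260/280]
  120 → locker 9 (new)  [load 120/280]
9 storage lockers opened.

9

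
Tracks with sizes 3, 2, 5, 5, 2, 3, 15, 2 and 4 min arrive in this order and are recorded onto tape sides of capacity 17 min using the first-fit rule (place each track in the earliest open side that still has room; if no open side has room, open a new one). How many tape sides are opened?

  3 → side 1 (new)  [load 3/17]
  2 → side 1  [load 5/17]
  5 → side 1  [load 10/17]
  5 → side 1  [load 15/17]
  2 → side 1  [load 17/17]
  3 → side 2 (new)  [load 3/17]
  15 → side 3 (new)  [load 15/17]
  2 → side 2  [load 5/17]
  4 → side 2  [load 9/17]
3 tape sides opened.

3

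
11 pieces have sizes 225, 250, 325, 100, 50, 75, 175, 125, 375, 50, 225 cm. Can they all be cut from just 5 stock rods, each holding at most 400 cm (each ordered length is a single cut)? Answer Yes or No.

Yes

A valid assignment using 5 stock rods:
  stock rod 1: 375 = 375
  stock rod 2: 325 + 75 = 400
  stock rod 3: 250 + 100 + 50 = 400
  stock rod 4: 225 + 175 = 400
  stock rod 5: 225 + 125 + 50 = 400
Every load is within 400 cm, so 5 stock rods suffice.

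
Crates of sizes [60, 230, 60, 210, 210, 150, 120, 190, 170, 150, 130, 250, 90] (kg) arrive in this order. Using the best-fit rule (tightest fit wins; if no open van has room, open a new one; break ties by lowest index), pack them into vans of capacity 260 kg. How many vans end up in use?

  60 → van 1 (new)  [load 60/260]
  230 → van 2 (new)  [load 230/260]
  60 → van 1  [load 120/260]
  210 → van 3 (new)  [load 210/260]
  210 → van 4 (new)  [load 210/260]
  150 → van 5 (new)  [load 150/260]
  120 → van 1  [load 240/260]
  190 → van 6 (new)  [load 190/260]
  170 → van 7 (new)  [load 170/260]
  150 → van 8 (new)  [load 150/260]
  130 → van 9 (new)  [load 130/260]
  250 → van 10 (new)  [load 250/260]
  90 → van 7  [load 260/260]
10 vans opened.

10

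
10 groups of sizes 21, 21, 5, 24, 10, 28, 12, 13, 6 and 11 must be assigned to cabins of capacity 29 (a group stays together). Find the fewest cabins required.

6

Total = 28 + 24 + 21 + 21 + 13 + 12 + 11 + 10 + 6 + 5 = 151.
Lower bound: ⌈151/29⌉ = 6 cabins.
A packing using 6 cabins:
  cabin 1: 28 = 28
  cabin 2: 24 + 5 = 29
  cabin 3: 21 + 6 = 27
  cabin 4: 21 = 21
  cabin 5: 13 + 12 = 25
  cabin 6: 11 + 10 = 21
This matches the lower bound, so 6 is optimal.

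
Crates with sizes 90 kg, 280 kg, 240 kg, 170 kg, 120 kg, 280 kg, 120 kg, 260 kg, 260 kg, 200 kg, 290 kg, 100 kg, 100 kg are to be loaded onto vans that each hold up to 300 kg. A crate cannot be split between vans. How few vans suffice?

10

Total = 290 + 280 + 280 + 260 + 260 + 240 + 200 + 170 + 120 + 120 + 100 + 100 + 90 = 2510 kg.
Lower bound: ⌈2510/300⌉ = 9 vans.
A packing using 10 vans:
  van 1: 290 = 290
  van 2: 280 = 280
  van 3: 280 = 280
  van 4: 260 = 260
  van 5: 260 = 260
  van 6: 240 = 240
  van 7: 200 + 100 = 300
  van 8: 170 + 120 = 290
  van 9: 120 + 100 = 220
  van 10: 90 = 90
No arrangement into 9 vans stays within capacity, so 10 is optimal.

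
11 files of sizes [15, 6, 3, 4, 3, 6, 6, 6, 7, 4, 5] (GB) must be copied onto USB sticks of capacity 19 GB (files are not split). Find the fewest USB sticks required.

4

Total = 15 + 7 + 6 + 6 + 6 + 6 + 5 + 4 + 4 + 3 + 3 = 65 GB.
Lower bound: ⌈65/19⌉ = 4 USB sticks.
A packing using 4 USB sticks:
  USB stick 1: 15 + 4 = 19
  USB stick 2: 7 + 6 + 6 = 19
  USB stick 3: 6 + 6 + 5 = 17
  USB stick 4: 4 + 3 + 3 = 10
This matches the lower bound, so 4 is optimal.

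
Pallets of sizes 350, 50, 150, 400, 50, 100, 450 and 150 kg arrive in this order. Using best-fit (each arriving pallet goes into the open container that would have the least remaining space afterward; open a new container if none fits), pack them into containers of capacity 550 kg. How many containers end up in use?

  350 → container 1 (new)  [load 350/550]
  50 → container 1  [load 400/550]
  150 → container 1  [load 550/550]
  400 → container 2 (new)  [load 400/550]
  50 → container 2  [load 450/550]
  100 → container 2  [load 550/550]
  450 → container 3 (new)  [load 450/550]
  150 → container 4 (new)  [load 150/550]
4 containers opened.

4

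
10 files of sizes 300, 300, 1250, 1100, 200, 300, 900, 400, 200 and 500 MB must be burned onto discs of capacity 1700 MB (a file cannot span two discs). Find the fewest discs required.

4

Total = 1250 + 1100 + 900 + 500 + 400 + 300 + 300 + 300 + 200 + 200 = 5450 MB.
Lower bound: ⌈5450/1700⌉ = 4 discs.
A packing using 4 discs:
  disc 1: 1250 + 400 = 1650
  disc 2: 1100 + 500 = 1600
  disc 3: 900 + 300 + 300 + 200 = 1700
  disc 4: 300 + 200 = 500
This matches the lower bound, so 4 is optimal.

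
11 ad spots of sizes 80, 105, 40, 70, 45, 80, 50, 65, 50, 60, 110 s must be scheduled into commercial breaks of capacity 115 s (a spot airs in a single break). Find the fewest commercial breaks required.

Total = 110 + 105 + 80 + 80 + 70 + 65 + 60 + 50 + 50 + 45 + 40 = 755 s.
Lower bound: ⌈755/115⌉ = 7 commercial breaks.
A packing using 8 commercial breaks:
  break 1: 110 = 110
  break 2: 105 = 105
  break 3: 80 = 80
  break 4: 80 = 80
  break 5: 70 + 45 = 115
  break 6: 65 + 50 = 115
  break 7: 60 + 50 = 110
  break 8: 40 = 40
No arrangement into 7 commercial breaks stays within capacity, so 8 is optimal.

8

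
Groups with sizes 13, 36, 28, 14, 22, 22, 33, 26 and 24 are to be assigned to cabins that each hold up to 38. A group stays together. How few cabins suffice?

Total = 36 + 33 + 28 + 26 + 24 + 22 + 22 + 14 + 13 = 218.
Lower bound: ⌈218/38⌉ = 6 cabins.
Also, 7 groups each exceed 19, and no two of those can share a cabin, so at least 7 cabins are needed.
A packing using 7 cabins:
  cabin 1: 36 = 36
  cabin 2: 33 = 33
  cabin 3: 28 = 28
  cabin 4: 26 = 26
  cabin 5: 24 + 14 = 38
  cabin 6: 22 + 13 = 35
  cabin 7: 22 = 22
This matches the lower bound, so 7 is optimal.

7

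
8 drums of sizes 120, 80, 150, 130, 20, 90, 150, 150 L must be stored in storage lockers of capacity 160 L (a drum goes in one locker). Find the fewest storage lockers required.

7

Total = 150 + 150 + 150 + 130 + 120 + 90 + 80 + 20 = 890 L.
Lower bound: ⌈890/160⌉ = 6 storage lockers.
A packing using 7 storage lockers:
  locker 1: 150 = 150
  locker 2: 150 = 150
  locker 3: 150 = 150
  locker 4: 130 + 20 = 150
  locker 5: 120 = 120
  locker 6: 90 = 90
  locker 7: 80 = 80
No arrangement into 6 storage lockers stays within capacity, so 7 is optimal.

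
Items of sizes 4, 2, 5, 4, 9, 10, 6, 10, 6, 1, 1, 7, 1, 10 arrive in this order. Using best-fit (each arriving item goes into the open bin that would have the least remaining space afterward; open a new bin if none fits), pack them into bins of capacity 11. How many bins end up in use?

  4 → bin 1 (new)  [load 4/11]
  2 → bin 1  [load 6/11]
  5 → bin 1  [load 11/11]
  4 → bin 2 (new)  [load 4/11]
  9 → bin 3 (new)  [load 9/11]
  10 → bin 4 (new)  [load 10/11]
  6 → bin 2  [load 10/11]
  10 → bin 5 (new)  [load 10/11]
  6 → bin 6 (new)  [load 6/11]
  1 → bin 2  [load 11/11]
  1 → bin 4  [load 11/11]
  7 → bin 7 (new)  [load 7/11]
  1 → bin 5  [load 11/11]
  10 → bin 8 (new)  [load 10/11]
8 bins opened.

8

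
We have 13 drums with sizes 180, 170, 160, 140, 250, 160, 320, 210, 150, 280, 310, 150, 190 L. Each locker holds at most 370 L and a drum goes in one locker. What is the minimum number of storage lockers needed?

9

Total = 320 + 310 + 280 + 250 + 210 + 190 + 180 + 170 + 160 + 160 + 150 + 150 + 140 = 2670 L.
Lower bound: ⌈2670/370⌉ = 8 storage lockers.
A packing using 9 storage lockers:
  locker 1: 320 = 320
  locker 2: 310 = 310
  locker 3: 280 = 280
  locker 4: 250 = 250
  locker 5: 210 + 160 = 370
  locker 6: 190 + 180 = 370
  locker 7: 170 + 160 = 330
  locker 8: 150 + 150 = 300
  locker 9: 140 = 140
No arrangement into 8 storage lockers stays within capacity, so 9 is optimal.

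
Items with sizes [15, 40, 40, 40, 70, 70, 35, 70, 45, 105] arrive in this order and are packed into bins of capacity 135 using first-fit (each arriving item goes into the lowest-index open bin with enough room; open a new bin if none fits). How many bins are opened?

5

  15 → bin 1 (new)  [load 15/135]
  40 → bin 1  [load 55/135]
  40 → bin 1  [load 95/135]
  40 → bin 1  [load 135/135]
  70 → bin 2 (new)  [load 70/135]
  70 → bin 3 (new)  [load 70/135]
  35 → bin 2  [load 105/135]
  70 → bin 4 (new)  [load 70/135]
  45 → bin 3  [load 115/135]
  105 → bin 5 (new)  [load 105/135]
5 bins opened.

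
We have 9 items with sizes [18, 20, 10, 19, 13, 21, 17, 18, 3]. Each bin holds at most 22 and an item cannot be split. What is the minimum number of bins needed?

Total = 21 + 20 + 19 + 18 + 18 + 17 + 13 + 10 + 3 = 139.
Lower bound: ⌈139/22⌉ = 7 bins.
A packing using 8 bins:
  bin 1: 21 = 21
  bin 2: 20 = 20
  bin 3: 19 + 3 = 22
  bin 4: 18 = 18
  bin 5: 18 = 18
  bin 6: 17 = 17
  bin 7: 13 = 13
  bin 8: 10 = 10
No arrangement into 7 bins stays within capacity, so 8 is optimal.

8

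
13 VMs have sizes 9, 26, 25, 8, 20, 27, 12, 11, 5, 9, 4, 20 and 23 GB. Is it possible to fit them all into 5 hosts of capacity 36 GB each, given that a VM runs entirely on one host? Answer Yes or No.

No

Total = 199 GB; ⌈199/36⌉ = 6.
At least 6 hosts are required, but only 5 are allowed.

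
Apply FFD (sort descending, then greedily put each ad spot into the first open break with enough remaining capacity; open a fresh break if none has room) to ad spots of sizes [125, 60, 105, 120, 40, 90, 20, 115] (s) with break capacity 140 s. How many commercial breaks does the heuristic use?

Sorted descending: 125, 120, 115, 105, 90, 60, 40, 20.
  125 → break 1 (new)  [load 125/140]
  120 → break 2 (new)  [load 120/140]
  115 → break 3 (new)  [load 115/140]
  105 → break 4 (new)  [load 105/140]
  90 → break 5 (new)  [load 90/140]
  60 → break 6 (new)  [load 60/140]
  40 → break 5  [load 130/140]
  20 → break 2  [load 140/140]
6 commercial breaks opened.

6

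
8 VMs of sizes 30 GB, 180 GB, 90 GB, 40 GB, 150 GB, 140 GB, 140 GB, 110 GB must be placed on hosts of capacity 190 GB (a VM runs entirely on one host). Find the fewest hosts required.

Total = 180 + 150 + 140 + 140 + 110 + 90 + 40 + 30 = 880 GB.
Lower bound: ⌈880/190⌉ = 5 hosts.
A packing using 6 hosts:
  host 1: 180 = 180
  host 2: 150 + 40 = 190
  host 3: 140 + 30 = 170
  host 4: 140 = 140
  host 5: 110 = 110
  host 6: 90 = 90
No arrangement into 5 hosts stays within capacity, so 6 is optimal.

6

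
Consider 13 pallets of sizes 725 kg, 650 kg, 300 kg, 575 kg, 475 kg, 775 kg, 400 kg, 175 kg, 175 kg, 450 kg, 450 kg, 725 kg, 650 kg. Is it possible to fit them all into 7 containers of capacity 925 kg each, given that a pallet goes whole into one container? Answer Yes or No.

Total = 6525 kg; ⌈6525/925⌉ = 8.
At least 8 containers are required, but only 7 are allowed.

No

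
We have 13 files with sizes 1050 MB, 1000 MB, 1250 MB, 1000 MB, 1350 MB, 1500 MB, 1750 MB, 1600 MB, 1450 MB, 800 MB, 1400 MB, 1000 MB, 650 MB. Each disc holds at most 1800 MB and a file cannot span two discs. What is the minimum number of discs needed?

11

Total = 1750 + 1600 + 1500 + 1450 + 1400 + 1350 + 1250 + 1050 + 1000 + 1000 + 1000 + 800 + 650 = 15800 MB.
Lower bound: ⌈15800/1800⌉ = 9 discs.
Also, 11 files each exceed 900 MB, and no two of those can share a disc, so at least 11 discs are needed.
A packing using 11 discs:
  disc 1: 1750 = 1750
  disc 2: 1600 = 1600
  disc 3: 1500 = 1500
  disc 4: 1450 = 1450
  disc 5: 1400 = 1400
  disc 6: 1350 = 1350
  disc 7: 1250 = 1250
  disc 8: 1050 + 650 = 1700
  disc 9: 1000 + 800 = 1800
  disc 10: 1000 = 1000
  disc 11: 1000 = 1000
This matches the lower bound, so 11 is optimal.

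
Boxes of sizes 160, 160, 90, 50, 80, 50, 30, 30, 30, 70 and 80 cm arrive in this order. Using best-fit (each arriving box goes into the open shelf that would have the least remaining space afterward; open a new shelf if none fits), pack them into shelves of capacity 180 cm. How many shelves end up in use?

5

  160 → shelf 1 (new)  [load 160/180]
  160 → shelf 2 (new)  [load 160/180]
  90 → shelf 3 (new)  [load 90/180]
  50 → shelf 3  [load 140/180]
  80 → shelf 4 (new)  [load 80/180]
  50 → shelf 4  [load 130/180]
  30 → shelf 3  [load 170/180]
  30 → shelf 4  [load 160/180]
  30 → shelf 5 (new)  [load 30/180]
  70 → shelf 5  [load 100/180]
  80 → shelf 5  [load 180/180]
5 shelves opened.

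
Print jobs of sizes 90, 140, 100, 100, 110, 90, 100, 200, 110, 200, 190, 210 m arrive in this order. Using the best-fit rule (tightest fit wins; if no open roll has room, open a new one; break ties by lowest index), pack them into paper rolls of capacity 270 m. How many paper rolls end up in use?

8

  90 → roll 1 (new)  [load 90/270]
  140 → roll 1  [load 230/270]
  100 → roll 2 (new)  [load 100/270]
  100 → roll 2  [load 200/270]
  110 → roll 3 (new)  [load 110/270]
  90 → roll 3  [load 200/270]
  100 → roll 4 (new)  [load 100/270]
  200 → roll 5 (new)  [load 200/270]
  110 → roll 4  [load 210/270]
  200 → roll 6 (new)  [load 200/270]
  190 → roll 7 (new)  [load 190/270]
  210 → roll 8 (new)  [load 210/270]
8 paper rolls opened.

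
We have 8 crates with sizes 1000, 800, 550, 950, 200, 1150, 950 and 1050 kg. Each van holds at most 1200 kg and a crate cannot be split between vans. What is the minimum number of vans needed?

7

Total = 1150 + 1050 + 1000 + 950 + 950 + 800 + 550 + 200 = 6650 kg.
Lower bound: ⌈6650/1200⌉ = 6 vans.
A packing using 7 vans:
  van 1: 1150 = 1150
  van 2: 1050 = 1050
  van 3: 1000 + 200 = 1200
  van 4: 950 = 950
  van 5: 950 = 950
  van 6: 800 = 800
  van 7: 550 = 550
No arrangement into 6 vans stays within capacity, so 7 is optimal.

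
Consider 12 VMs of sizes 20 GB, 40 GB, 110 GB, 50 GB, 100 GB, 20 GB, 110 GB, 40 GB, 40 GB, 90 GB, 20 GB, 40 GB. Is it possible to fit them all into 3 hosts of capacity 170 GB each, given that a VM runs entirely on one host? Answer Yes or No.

Total = 680 GB; ⌈680/170⌉ = 4.
At least 4 hosts are required, but only 3 are allowed.

No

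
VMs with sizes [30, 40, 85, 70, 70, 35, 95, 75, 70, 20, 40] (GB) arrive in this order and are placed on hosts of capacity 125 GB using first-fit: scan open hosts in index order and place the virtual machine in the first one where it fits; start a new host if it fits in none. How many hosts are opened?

  30 → host 1 (new)  [load 30/125]
  40 → host 1  [load 70/125]
  85 → host 2 (new)  [load 85/125]
  70 → host 3 (new)  [load 70/125]
  70 → host 4 (new)  [load 70/125]
  35 → host 1  [load 105/125]
  95 → host 5 (new)  [load 95/125]
  75 → host 6 (new)  [load 75/125]
  70 → host 7 (new)  [load 70/125]
  20 → host 1  [load 125/125]
  40 → host 2  [load 125/125]
7 hosts opened.

7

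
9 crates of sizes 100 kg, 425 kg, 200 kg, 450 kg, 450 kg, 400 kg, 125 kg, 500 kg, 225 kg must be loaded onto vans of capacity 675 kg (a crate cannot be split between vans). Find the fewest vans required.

Total = 500 + 450 + 450 + 425 + 400 + 225 + 200 + 125 + 100 = 2875 kg.
Lower bound: ⌈2875/675⌉ = 5 vans.
A packing using 5 vans:
  van 1: 500 + 125 = 625
  van 2: 450 + 225 = 675
  van 3: 450 + 200 = 650
  van 4: 425 + 100 = 525
  van 5: 400 = 400
This matches the lower bound, so 5 is optimal.

5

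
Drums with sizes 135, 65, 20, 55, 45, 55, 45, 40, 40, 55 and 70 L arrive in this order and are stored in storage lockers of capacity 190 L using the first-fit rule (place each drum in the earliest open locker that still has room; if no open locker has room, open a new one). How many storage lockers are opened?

  135 → locker 1 (new)  [load 135/190]
  65 → locker 2 (new)  [load 65/190]
  20 → locker 1  [load 155/190]
  55 → locker 2  [load 120/190]
  45 → locker 2  [load 165/190]
  55 → locker 3 (new)  [load 55/190]
  45 → locker 3  [load 100/190]
  40 → locker 3  [load 140/190]
  40 → locker 3  [load 180/190]
  55 → locker 4 (new)  [load 55/190]
  70 → locker 4  [load 125/190]
4 storage lockers opened.

4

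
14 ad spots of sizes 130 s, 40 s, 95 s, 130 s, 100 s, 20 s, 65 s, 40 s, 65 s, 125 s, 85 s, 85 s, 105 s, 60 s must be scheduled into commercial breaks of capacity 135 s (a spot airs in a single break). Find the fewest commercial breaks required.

Total = 130 + 130 + 125 + 105 + 100 + 95 + 85 + 85 + 65 + 65 + 60 + 40 + 40 + 20 = 1145 s.
Lower bound: ⌈1145/135⌉ = 9 commercial breaks.
A packing using 10 commercial breaks:
  break 1: 130 = 130
  break 2: 130 = 130
  break 3: 125 = 125
  break 4: 105 + 20 = 125
  break 5: 100 = 100
  break 6: 95 + 40 = 135
  break 7: 85 + 40 = 125
  break 8: 85 = 85
  break 9: 65 + 65 = 130
  break 10: 60 = 60
No arrangement into 9 commercial breaks stays within capacity, so 10 is optimal.

10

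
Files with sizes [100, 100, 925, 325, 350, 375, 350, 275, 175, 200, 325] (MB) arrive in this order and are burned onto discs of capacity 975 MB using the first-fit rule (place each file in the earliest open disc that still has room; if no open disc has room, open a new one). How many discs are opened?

  100 → disc 1 (new)  [load 100/975]
  100 → disc 1  [load 200/975]
  925 → disc 2 (new)  [load 925/975]
  325 → disc 1  [load 525/975]
  350 → disc 1  [load 875/975]
  375 → disc 3 (new)  [load 375/975]
  350 → disc 3  [load 725/975]
  275 → disc 4 (new)  [load 275/975]
  175 → disc 3  [load 900/975]
  200 → disc 4  [load 475/975]
  325 → disc 4  [load 800/975]
4 discs opened.

4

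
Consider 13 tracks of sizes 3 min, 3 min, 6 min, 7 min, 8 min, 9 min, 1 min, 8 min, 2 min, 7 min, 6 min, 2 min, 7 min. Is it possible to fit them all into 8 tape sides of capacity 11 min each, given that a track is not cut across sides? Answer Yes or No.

A valid assignment using 8 tape sides:
  side 1: 9 + 2 = 11
  side 2: 8 + 3 = 11
  side 3: 8 + 3 = 11
  side 4: 7 + 2 + 1 = 10
  side 5: 7 = 7
  side 6: 7 = 7
  side 7: 6 = 6
  side 8: 6 = 6
Every load is within 11 min, so 8 tape sides suffice.

Yes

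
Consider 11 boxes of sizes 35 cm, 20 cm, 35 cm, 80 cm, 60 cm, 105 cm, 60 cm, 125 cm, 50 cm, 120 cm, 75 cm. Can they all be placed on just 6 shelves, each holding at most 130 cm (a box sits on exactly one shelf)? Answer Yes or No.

Total = 765 cm; ⌈765/130⌉ = 6.
The bound of 6 does not rule out 6, but exhaustive search shows no assignment into 6 shelves of capacity 130 cm exists — the minimum is 7.

No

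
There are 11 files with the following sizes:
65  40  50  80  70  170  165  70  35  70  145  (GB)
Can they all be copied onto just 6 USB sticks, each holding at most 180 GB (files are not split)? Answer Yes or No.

Yes

A valid assignment using 6 USB sticks:
  USB stick 1: 170 = 170
  USB stick 2: 165 = 165
  USB stick 3: 145 + 35 = 180
  USB stick 4: 80 + 70 = 150
  USB stick 5: 70 + 70 + 40 = 180
  USB stick 6: 65 + 50 = 115
Every load is within 180 GB, so 6 USB sticks suffice.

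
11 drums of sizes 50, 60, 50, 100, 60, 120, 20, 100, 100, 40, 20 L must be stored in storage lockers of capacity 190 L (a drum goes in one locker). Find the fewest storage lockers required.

Total = 120 + 100 + 100 + 100 + 60 + 60 + 50 + 50 + 40 + 20 + 20 = 720 L.
Lower bound: ⌈720/190⌉ = 4 storage lockers.
A packing using 4 storage lockers:
  locker 1: 120 + 60 = 180
  locker 2: 100 + 60 + 20 = 180
  locker 3: 100 + 50 + 40 = 190
  locker 4: 100 + 50 + 20 = 170
This matches the lower bound, so 4 is optimal.

4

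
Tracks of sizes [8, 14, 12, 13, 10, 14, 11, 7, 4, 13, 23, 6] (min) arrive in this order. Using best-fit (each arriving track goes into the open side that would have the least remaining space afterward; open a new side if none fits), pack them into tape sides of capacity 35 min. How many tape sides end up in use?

  8 → side 1 (new)  [load 8/35]
  14 → side 1  [load 22/35]
  12 → side 1  [load 34/35]
  13 → side 2 (new)  [load 13/35]
  10 → side 2  [load 23/35]
  14 → side 3 (new)  [load 14/35]
  11 → side 2  [load 34/35]
  7 → side 3  [load 21/35]
  4 → side 3  [load 25/35]
  13 → side 4 (new)  [load 13/35]
  23 → side 5 (new)  [load 23/35]
  6 → side 3  [load 31/35]
5 tape sides opened.

5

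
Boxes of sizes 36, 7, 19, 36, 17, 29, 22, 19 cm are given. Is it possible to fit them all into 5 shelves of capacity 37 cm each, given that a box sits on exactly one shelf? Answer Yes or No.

No

Total = 185 cm; ⌈185/37⌉ = 5.
6 boxes each exceed half the capacity and cannot share a shelf, forcing at least 6 shelves.
At least 6 shelves are required, but only 5 are allowed.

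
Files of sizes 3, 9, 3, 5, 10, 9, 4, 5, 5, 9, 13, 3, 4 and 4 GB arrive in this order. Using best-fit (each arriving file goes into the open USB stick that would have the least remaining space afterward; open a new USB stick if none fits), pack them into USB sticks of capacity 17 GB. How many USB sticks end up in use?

  3 → USB stick 1 (new)  [load 3/17]
  9 → USB stick 1  [load 12/17]
  3 → USB stick 1  [load 15/17]
  5 → USB stick 2 (new)  [load 5/17]
  10 → USB stick 2  [load 15/17]
  9 → USB stick 3 (new)  [load 9/17]
  4 → USB stick 3  [load 13/17]
  5 → USB stick 4 (new)  [load 5/17]
  5 → USB stick 4  [load 10/17]
  9 → USB stick 5 (new)  [load 9/17]
  13 → USB stick 6 (new)  [load 13/17]
  3 → USB stick 3  [load 16/17]
  4 → USB stick 6  [load 17/17]
  4 → USB stick 4  [load 14/17]
6 USB sticks opened.

6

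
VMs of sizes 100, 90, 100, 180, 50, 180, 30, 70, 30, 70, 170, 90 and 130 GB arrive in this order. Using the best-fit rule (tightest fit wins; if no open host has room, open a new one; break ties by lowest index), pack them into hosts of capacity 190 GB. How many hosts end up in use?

  100 → host 1 (new)  [load 100/190]
  90 → host 1  [load 190/190]
  100 → host 2 (new)  [load 100/190]
  180 → host 3 (new)  [load 180/190]
  50 → host 2  [load 150/190]
  180 → host 4 (new)  [load 180/190]
  30 → host 2  [load 180/190]
  70 → host 5 (new)  [load 70/190]
  30 → host 5  [load 100/190]
  70 → host 5  [load 170/190]
  170 → host 6 (new)  [load 170/190]
  90 → host 7 (new)  [load 90/190]
  130 → host 8 (new)  [load 130/190]
8 hosts opened.

8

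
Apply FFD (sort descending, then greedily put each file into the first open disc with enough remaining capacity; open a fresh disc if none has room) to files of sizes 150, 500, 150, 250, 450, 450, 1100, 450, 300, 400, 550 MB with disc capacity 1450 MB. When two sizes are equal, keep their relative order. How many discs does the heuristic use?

4

Sorted descending: 1100, 550, 500, 450, 450, 450, 400, 300, 250, 150, 150.
  1100 → disc 1 (new)  [load 1100/1450]
  550 → disc 2 (new)  [load 550/1450]
  500 → disc 2  [load 1050/1450]
  450 → disc 3 (new)  [load 450/1450]
  450 → disc 3  [load 900/1450]
  450 → disc 3  [load 1350/1450]
  400 → disc 2  [load 1450/1450]
  300 → disc 1  [load 1400/1450]
  250 → disc 4 (new)  [load 250/1450]
  150 → disc 4  [load 400/1450]
  150 → disc 4  [load 550/1450]
4 discs opened.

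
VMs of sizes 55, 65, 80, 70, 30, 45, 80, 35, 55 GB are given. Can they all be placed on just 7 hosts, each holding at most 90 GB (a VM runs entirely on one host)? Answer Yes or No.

A valid assignment using 7 hosts:
  host 1: 80 = 80
  host 2: 80 = 80
  host 3: 70 = 70
  host 4: 65 = 65
  host 5: 55 + 35 = 90
  host 6: 55 + 30 = 85
  host 7: 45 = 45
Every load is within 90 GB, so 7 hosts suffice.

Yes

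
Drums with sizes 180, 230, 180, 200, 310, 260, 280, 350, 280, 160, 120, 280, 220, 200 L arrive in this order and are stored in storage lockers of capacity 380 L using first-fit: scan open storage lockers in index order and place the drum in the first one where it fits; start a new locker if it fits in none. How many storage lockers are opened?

  180 → locker 1 (new)  [load 180/380]
  230 → locker 2 (new)  [load 230/380]
  180 → locker 1  [load 360/380]
  200 → locker 3 (new)  [load 200/380]
  310 → locker 4 (new)  [load 310/380]
  260 → locker 5 (new)  [load 260/380]
  280 → locker 6 (new)  [load 280/380]
  350 → locker 7 (new)  [load 350/380]
  280 → locker 8 (new)  [load 280/380]
  160 → locker 3  [load 360/380]
  120 → locker 2  [load 350/380]
  280 → locker 9 (new)  [load 280/380]
  220 → locker 10 (new)  [load 220/380]
  200 → locker 11 (new)  [load 200/380]
11 storage lockers opened.

11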